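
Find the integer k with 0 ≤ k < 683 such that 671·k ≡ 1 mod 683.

Apply the Euclidean algorithm and back-substitute:
683 = 1*671 + 12
671 = 55*12 + 11
12 = 1*11 + 1
11 = 11*1 + 0
gcd(671, 683) = 1, so the inverse exists.
Bézout: 1 = 56*683 − 57*671.
So 671⁻¹ ≡ −57 ≡ 626 (mod 683).

626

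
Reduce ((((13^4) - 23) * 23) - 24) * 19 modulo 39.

(13)^4 ≡ 13 (mod 39)
13 - 23 = -10 ≡ 29 (mod 39)
29 * 23 = 667 ≡ 4 (mod 39)
4 - 24 = -20 ≡ 19 (mod 39)
19 * 19 = 361 ≡ 10 (mod 39)

10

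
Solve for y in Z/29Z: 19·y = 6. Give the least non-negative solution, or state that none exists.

11

gcd(19, 29) = 1, so a unique solution mod 29 exists.
19⁻¹ ≡ 26 (mod 29).
y ≡ 26·6 ≡ 11 (mod 29).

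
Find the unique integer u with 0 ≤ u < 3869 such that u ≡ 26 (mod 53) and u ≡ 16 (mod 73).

53⁻¹ mod 73: 53·62 ≡ 1 (mod 73), so 53⁻¹ ≡ 62.
u = 26 + 53·((16 − 26)·62 mod 73) = 26 + 53·37 = 1987.
Check: 1987 mod 53 = 26, 1987 mod 73 = 16. ✓

1987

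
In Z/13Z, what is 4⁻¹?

10

Run the extended Euclidean algorithm:
13 = 3·4 + 1
4 = 4·1 + 0
gcd(4, 13) = 1, so the inverse exists.
Back-substitute for 1:
1 = 1·13 − 3·4
So 4⁻¹ ≡ −3 ≡ 10 (mod 13).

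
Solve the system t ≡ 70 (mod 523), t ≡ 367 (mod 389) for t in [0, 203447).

145464

523⁻¹ mod 389: 523·90 ≡ 1 (mod 389), so 523⁻¹ ≡ 90.
t = 70 + 523·((367 − 70)·90 mod 389) = 70 + 523·278 = 145464.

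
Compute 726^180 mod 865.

136

Using repeated squaring:
180 in binary is 10110100, i.e. 180 = 128 + 32 + 16 + 4.
726^1 ≡ 726 (mod 865)
726^2 ≡ 726^2 = 527076 ≡ 291 (mod 865)
726^4 ≡ 291^2 = 84681 ≡ 776 (mod 865)
726^8 ≡ 776^2 = 602176 ≡ 136 (mod 865)
726^16 ≡ 136^2 = 18496 ≡ 331 (mod 865)
726^32 ≡ 331^2 = 109561 ≡ 571 (mod 865)
726^64 ≡ 571^2 = 326041 ≡ 801 (mod 865)
726^128 ≡ 801^2 = 641601 ≡ 636 (mod 865)
726^180 = 726^128 * 726^32 * 726^16 * 726^4 ≡ 636 * 571 * 331 * 776 (mod 865).
Accumulate the product:
636 * 571 = 363156 ≡ 721
721 * 331 = 238651 ≡ 776
776 * 776 = 602176 ≡ 136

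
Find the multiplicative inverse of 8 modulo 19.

Run the extended Euclidean algorithm:
19 = 2·8 + 3
8 = 2·3 + 2
3 = 1·2 + 1
2 = 2·1 + 0
gcd(8, 19) = 1, so the inverse exists.
Bézout: 1 = 3·19 − 7·8.
So 8⁻¹ ≡ −7 ≡ 12 (mod 19).

12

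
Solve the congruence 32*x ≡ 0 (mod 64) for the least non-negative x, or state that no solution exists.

0

gcd(32, 64) = 32, and 32 | 0, so solutions exist.
Divide through by 32: 1*x ≡ 0 mod 2.
1⁻¹ ≡ 1 (mod 2).
x ≡ 1*0 ≡ 0 (mod 2).
The smallest non-negative solution is x = 0.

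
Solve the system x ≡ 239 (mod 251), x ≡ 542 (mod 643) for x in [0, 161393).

251⁻¹ mod 643: 251*228 ≡ 1 (mod 643), so 251⁻¹ ≡ 228.
x = 239 + 251*((542 − 239)*228 mod 643) = 239 + 251*283 = 71272.

71272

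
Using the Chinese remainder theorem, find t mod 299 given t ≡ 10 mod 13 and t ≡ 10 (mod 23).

13⁻¹ mod 23: 13*16 ≡ 1 (mod 23), so 13⁻¹ ≡ 16.
t = 10 + 13*((10 − 10)*16 mod 23) = 10 + 13*0 = 10.

10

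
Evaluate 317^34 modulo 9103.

7843

Using repeated squaring:
34 in binary is 100010, i.e. 34 = 32 + 2.
317^1 ≡ 317 (mod 9103)
317^2 ≡ 317^2 = 100489 ≡ 356 (mod 9103)
317^4 ≡ 356^2 = 126736 ≡ 8397 (mod 9103)
317^8 ≡ 8397^2 = 70509609 ≡ 6874 (mod 9103)
317^16 ≡ 6874^2 = 47251876 ≡ 7306 (mod 9103)
317^32 ≡ 7306^2 = 53377636 ≡ 6747 (mod 9103)
317^34 = 317^32 · 317^2 ≡ 6747 · 356 (mod 9103).
6747 · 356 = 2401932 ≡ 7843 (mod 9103).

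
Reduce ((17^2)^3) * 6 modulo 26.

(17)^2 ≡ 3 (mod 26)
(3)^3 ≡ 1 (mod 26)
1 * 6 = 6

6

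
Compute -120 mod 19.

13

-120 = -7·19 + 13, so -120 ≡ 13 (mod 19).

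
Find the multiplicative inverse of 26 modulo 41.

41 = 1×26 + 15
26 = 1×15 + 11
15 = 1×11 + 4
11 = 2×4 + 3
4 = 1×3 + 1
3 = 3×1 + 0
gcd(26, 41) = 1, so the inverse exists.
Bézout: 1 = 7×41 − 11×26.
So 26⁻¹ ≡ −11 ≡ 30 (mod 41).

30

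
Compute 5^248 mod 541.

143

By square-and-multiply:
248 in binary is 11111000, i.e. 248 = 128 + 64 + 32 + 16 + 8.
5^1 ≡ 5 (mod 541)
5^2 ≡ 5^2 = 25 (mod 541)
5^4 ≡ 25^2 = 625 ≡ 84 (mod 541)
5^8 ≡ 84^2 = 7056 ≡ 23 (mod 541)
5^16 ≡ 23^2 = 529 (mod 541)
5^32 ≡ 529^2 = 279841 ≡ 144 (mod 541)
5^64 ≡ 144^2 = 20736 ≡ 178 (mod 541)
5^128 ≡ 178^2 = 31684 ≡ 306 (mod 541)
5^248 = 5^128 · 5^64 · 5^32 · 5^16 · 5^8 ≡ 306 · 178 · 144 · 529 · 23 (mod 541).
Accumulate the product:
306 · 178 = 54468 ≡ 368
368 · 144 = 52992 ≡ 515
515 · 529 = 272435 ≡ 312
312 · 23 = 7176 ≡ 143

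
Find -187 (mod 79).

50

-187 = -3×79 + 50, so -187 ≡ 50 (mod 79).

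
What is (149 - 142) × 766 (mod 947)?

627

149 - 142 = 7
7 × 766 = 5362 ≡ 627 (mod 947)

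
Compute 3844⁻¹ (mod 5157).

5157 = 1·3844 + 1313
3844 = 2·1313 + 1218
1313 = 1·1218 + 95
1218 = 12·95 + 78
95 = 1·78 + 17
78 = 4·17 + 10
17 = 1·10 + 7
10 = 1·7 + 3
7 = 2·3 + 1
3 = 3·1 + 0
gcd(3844, 5157) = 1, so the inverse exists.
Back-substitute for 1:
1 = 1·7 − 2·3
  = −2·10 + 3·7
  = 3·17 − 5·10
  = −5·78 + 23·17
  = 23·95 − 28·78
  = −28·1218 + 359·95
  = 359·1313 − 387·1218
  = −387·3844 + 1133·1313
  = 1133·5157 − 1520·3844
So 3844⁻¹ ≡ −1520 ≡ 3637 (mod 5157).

3637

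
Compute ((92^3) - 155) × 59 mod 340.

127

(92)^3 ≡ 88 (mod 340)
88 - 155 = -67 ≡ 273 (mod 340)
273 × 59 = 16107 ≡ 127 (mod 340)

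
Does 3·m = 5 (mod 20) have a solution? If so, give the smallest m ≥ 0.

15

gcd(3, 20) = 1, so a unique solution mod 20 exists.
3⁻¹ ≡ 7 (mod 20).
m ≡ 7·5 ≡ 15 (mod 20).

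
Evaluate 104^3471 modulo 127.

Compute successive squares:
3471 in binary is 110110001111, i.e. 3471 = 2048 + 1024 + 256 + 128 + 8 + 4 + 2 + 1.
104^1 ≡ 104 (mod 127)
104^2 ≡ 104^2 = 10816 ≡ 21 (mod 127)
104^4 ≡ 21^2 = 441 ≡ 60 (mod 127)
104^8 ≡ 60^2 = 3600 ≡ 44 (mod 127)
104^16 ≡ 44^2 = 1936 ≡ 31 (mod 127)
104^32 ≡ 31^2 = 961 ≡ 72 (mod 127)
104^64 ≡ 72^2 = 5184 ≡ 104 (mod 127)
104^128 ≡ 104^2 = 10816 ≡ 21 (mod 127)
104^256 ≡ 21^2 = 441 ≡ 60 (mod 127)
104^512 ≡ 60^2 = 3600 ≡ 44 (mod 127)
104^1024 ≡ 44^2 = 1936 ≡ 31 (mod 127)
104^2048 ≡ 31^2 = 961 ≡ 72 (mod 127)
104^3471 = 104^2048 · 104^1024 · 104^256 · 104^128 · 104^8 · 104^4 · 104^2 · 104^1 ≡ 72 · 31 · 60 · 21 · 44 · 60 · 21 · 104 (mod 127).
Accumulate the product:
72 · 31 = 2232 ≡ 73
73 · 60 = 4380 ≡ 62
62 · 21 = 1302 ≡ 32
32 · 44 = 1408 ≡ 11
11 · 60 = 660 ≡ 25
25 · 21 = 525 ≡ 17
17 · 104 = 1768 ≡ 117

117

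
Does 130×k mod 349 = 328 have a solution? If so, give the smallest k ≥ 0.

24

gcd(130, 349) = 1, so a unique solution mod 349 exists.
130⁻¹ ≡ 298 (mod 349).
k ≡ 298×328 ≡ 24 (mod 349).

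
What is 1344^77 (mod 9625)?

77 in binary is 1001101, i.e. 77 = 64 + 8 + 4 + 1.
1344^1 ≡ 1344 (mod 9625)
1344^2 ≡ 1344^2 = 1806336 ≡ 6461 (mod 9625)
1344^4 ≡ 6461^2 = 41744521 ≡ 896 (mod 9625)
1344^8 ≡ 896^2 = 802816 ≡ 3941 (mod 9625)
1344^16 ≡ 3941^2 = 15531481 ≡ 6356 (mod 9625)
1344^32 ≡ 6356^2 = 40398736 ≡ 2611 (mod 9625)
1344^64 ≡ 2611^2 = 6817321 ≡ 2821 (mod 9625)
1344^77 = 1344^64 * 1344^8 * 1344^4 * 1344^1 ≡ 2821 * 3941 * 896 * 1344 (mod 9625).
Accumulate the product:
2821 * 3941 = 11117561 ≡ 686
686 * 896 = 614656 ≡ 8281
8281 * 1344 = 11129664 ≡ 3164

3164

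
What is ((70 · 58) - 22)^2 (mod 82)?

70 · 58 = 4060 ≡ 42 (mod 82)
42 - 22 = 20
(20)^2 ≡ 72 (mod 82)

72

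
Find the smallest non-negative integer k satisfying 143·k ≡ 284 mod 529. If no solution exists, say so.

457

gcd(143, 529) = 1, so a unique solution mod 529 exists.
143⁻¹ ≡ 37 (mod 529).
k ≡ 37·284 ≡ 457 (mod 529).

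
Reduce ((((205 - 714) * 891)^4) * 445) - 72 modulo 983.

950

205 - 714 = -509 ≡ 474 (mod 983)
474 * 891 = 422334 ≡ 627 (mod 983)
(627)^4 ≡ 126 (mod 983)
126 * 445 = 56070 ≡ 39 (mod 983)
39 - 72 = -33 ≡ 950 (mod 983)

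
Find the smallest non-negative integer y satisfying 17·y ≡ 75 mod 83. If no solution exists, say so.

gcd(17, 83) = 1, so a unique solution mod 83 exists.
17⁻¹ ≡ 44 (mod 83).
y ≡ 44·75 ≡ 63 (mod 83).

63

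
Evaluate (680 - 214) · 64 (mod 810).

680 - 214 = 466
466 · 64 = 29824 ≡ 664 (mod 810)

664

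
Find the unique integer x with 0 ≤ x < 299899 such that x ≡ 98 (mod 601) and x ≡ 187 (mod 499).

215256

601⁻¹ mod 499: 601·318 ≡ 1 (mod 499), so 601⁻¹ ≡ 318.
x = 98 + 601·((187 − 98)·318 mod 499) = 98 + 601·358 = 215256.
Check: 215256 mod 601 = 98, 215256 mod 499 = 187. ✓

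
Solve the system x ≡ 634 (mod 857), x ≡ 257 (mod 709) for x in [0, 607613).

857⁻¹ mod 709: 857·206 ≡ 1 (mod 709), so 857⁻¹ ≡ 206.
x = 634 + 857·((257 − 634)·206 mod 709) = 634 + 857·328 = 281730.
Check: 281730 mod 857 = 634, 281730 mod 709 = 257. ✓

281730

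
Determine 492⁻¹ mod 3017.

3017 = 6×492 + 65
492 = 7×65 + 37
65 = 1×37 + 28
37 = 1×28 + 9
28 = 3×9 + 1
9 = 9×1 + 0
gcd(492, 3017) = 1, so the inverse exists.
Bézout: 1 = 53×3017 − 325×492.
So 492⁻¹ ≡ −325 ≡ 2692 (mod 3017).

2692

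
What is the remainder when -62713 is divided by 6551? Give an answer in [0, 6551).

-62713 = -10*6551 + 2797, so -62713 ≡ 2797 (mod 6551).

2797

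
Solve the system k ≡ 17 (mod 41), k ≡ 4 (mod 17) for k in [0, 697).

140

41⁻¹ mod 17: 41*5 ≡ 1 (mod 17), so 41⁻¹ ≡ 5.
k = 17 + 41*((4 − 17)*5 mod 17) = 17 + 41*3 = 140.
Check: 140 mod 41 = 17, 140 mod 17 = 4. ✓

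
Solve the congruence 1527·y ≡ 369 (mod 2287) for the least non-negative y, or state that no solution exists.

gcd(1527, 2287) = 1, so a unique solution mod 2287 exists.
1527⁻¹ ≡ 1634 (mod 2287).
y ≡ 1634·369 ≡ 1465 (mod 2287).

1465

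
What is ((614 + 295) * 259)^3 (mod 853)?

27

614 + 295 = 909 ≡ 56 (mod 853)
56 * 259 = 14504 ≡ 3 (mod 853)
(3)^3 ≡ 27 (mod 853)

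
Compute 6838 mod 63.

6838 = 108*63 + 34, so 6838 ≡ 34 (mod 63).

34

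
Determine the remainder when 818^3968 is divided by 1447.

484

3968 in binary is 111110000000, i.e. 3968 = 2048 + 1024 + 512 + 256 + 128.
818^1 ≡ 818 (mod 1447)
818^2 ≡ 818^2 = 669124 ≡ 610 (mod 1447)
818^4 ≡ 610^2 = 372100 ≡ 221 (mod 1447)
818^8 ≡ 221^2 = 48841 ≡ 1090 (mod 1447)
818^16 ≡ 1090^2 = 1188100 ≡ 113 (mod 1447)
818^32 ≡ 113^2 = 12769 ≡ 1193 (mod 1447)
818^64 ≡ 1193^2 = 1423249 ≡ 848 (mod 1447)
818^128 ≡ 848^2 = 719104 ≡ 1392 (mod 1447)
818^256 ≡ 1392^2 = 1937664 ≡ 131 (mod 1447)
818^512 ≡ 131^2 = 17161 ≡ 1244 (mod 1447)
818^1024 ≡ 1244^2 = 1547536 ≡ 693 (mod 1447)
818^2048 ≡ 693^2 = 480249 ≡ 1292 (mod 1447)
818^3968 = 818^2048 × 818^1024 × 818^512 × 818^256 × 818^128 ≡ 1292 × 693 × 1244 × 131 × 1392 (mod 1447).
Accumulate the product:
1292 × 693 = 895356 ≡ 1110
1110 × 1244 = 1380840 ≡ 402
402 × 131 = 52662 ≡ 570
570 × 1392 = 793440 ≡ 484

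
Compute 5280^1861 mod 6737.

69

By square-and-multiply:
5280^1 ≡ 5280 (mod 6737)
5280^2 ≡ 5280^2 = 27878400 ≡ 694 (mod 6737)
5280^4 ≡ 694^2 = 481636 ≡ 3309 (mod 6737)
5280^8 ≡ 3309^2 = 10949481 ≡ 1856 (mod 6737)
5280^16 ≡ 1856^2 = 3444736 ≡ 2129 (mod 6737)
5280^32 ≡ 2129^2 = 4532641 ≡ 5377 (mod 6737)
5280^64 ≡ 5377^2 = 28912129 ≡ 3662 (mod 6737)
5280^128 ≡ 3662^2 = 13410244 ≡ 3614 (mod 6737)
5280^256 ≡ 3614^2 = 13060996 ≡ 4690 (mod 6737)
5280^512 ≡ 4690^2 = 21996100 ≡ 6532 (mod 6737)
5280^1024 ≡ 6532^2 = 42667024 ≡ 1603 (mod 6737)
5280^1861 = 5280^1024 × 5280^512 × 5280^256 × 5280^64 × 5280^4 × 5280^1 ≡ 1603 × 6532 × 4690 × 3662 × 3309 × 5280 (mod 6737).
Accumulate the product:
1603 × 6532 = 10470796 ≡ 1498
1498 × 4690 = 7025620 ≡ 5666
5666 × 3662 = 20748892 ≡ 5669
5669 × 3309 = 18758721 ≡ 2913
2913 × 5280 = 15380640 ≡ 69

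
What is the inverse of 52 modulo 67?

By the extended Euclidean algorithm:
67 = 1*52 + 15
52 = 3*15 + 7
15 = 2*7 + 1
7 = 7*1 + 0
gcd(52, 67) = 1, so the inverse exists.
Bézout: 1 = 7*67 − 9*52.
So 52⁻¹ ≡ −9 ≡ 58 (mod 67).

58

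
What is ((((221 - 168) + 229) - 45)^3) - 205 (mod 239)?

26

221 - 168 = 53
53 + 229 = 282 ≡ 43 (mod 239)
43 - 45 = -2 ≡ 237 (mod 239)
(237)^3 ≡ 231 (mod 239)
231 - 205 = 26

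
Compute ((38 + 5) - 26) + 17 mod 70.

38 + 5 = 43
43 - 26 = 17
17 + 17 = 34

34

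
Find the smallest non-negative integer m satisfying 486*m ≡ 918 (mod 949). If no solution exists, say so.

740

gcd(486, 949) = 1, so a unique solution mod 949 exists.
486⁻¹ ≡ 619 (mod 949).
m ≡ 619*918 ≡ 740 (mod 949).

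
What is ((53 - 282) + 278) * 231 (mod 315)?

294

53 - 282 = -229 ≡ 86 (mod 315)
86 + 278 = 364 ≡ 49 (mod 315)
49 * 231 = 11319 ≡ 294 (mod 315)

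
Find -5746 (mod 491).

-5746 = -12*491 + 146, so -5746 ≡ 146 (mod 491).

146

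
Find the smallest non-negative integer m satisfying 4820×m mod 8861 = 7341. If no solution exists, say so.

6912

gcd(4820, 8861) = 1, so a unique solution mod 8861 exists.
4820⁻¹ ≡ 182 (mod 8861).
m ≡ 182×7341 ≡ 6912 (mod 8861).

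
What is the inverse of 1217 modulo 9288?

2633

Run the extended Euclidean algorithm:
9288 = 7·1217 + 769
1217 = 1·769 + 448
769 = 1·448 + 321
448 = 1·321 + 127
321 = 2·127 + 67
127 = 1·67 + 60
67 = 1·60 + 7
60 = 8·7 + 4
7 = 1·4 + 3
4 = 1·3 + 1
3 = 3·1 + 0
gcd(1217, 9288) = 1, so the inverse exists.
Back-substitute for 1:
1 = 1·4 − 1·3
  = −1·7 + 2·4
  = 2·60 − 17·7
  = −17·67 + 19·60
  = 19·127 − 36·67
  = −36·321 + 91·127
  = 91·448 − 127·321
  = −127·769 + 218·448
  = 218·1217 − 345·769
  = −345·9288 + 2633·1217
So 1217⁻¹ ≡ 2633 (mod 9288).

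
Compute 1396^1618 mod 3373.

1143

1396^1 ≡ 1396 (mod 3373)
1396^2 ≡ 1396^2 = 1948816 ≡ 2595 (mod 3373)
1396^4 ≡ 2595^2 = 6734025 ≡ 1517 (mod 3373)
1396^8 ≡ 1517^2 = 2301289 ≡ 903 (mod 3373)
1396^16 ≡ 903^2 = 815409 ≡ 2516 (mod 3373)
1396^32 ≡ 2516^2 = 6330256 ≡ 2508 (mod 3373)
1396^64 ≡ 2508^2 = 6290064 ≡ 2792 (mod 3373)
1396^128 ≡ 2792^2 = 7795264 ≡ 261 (mod 3373)
1396^256 ≡ 261^2 = 68121 ≡ 661 (mod 3373)
1396^512 ≡ 661^2 = 436921 ≡ 1804 (mod 3373)
1396^1024 ≡ 1804^2 = 3254416 ≡ 2844 (mod 3373)
1396^1618 = 1396^1024 · 1396^512 · 1396^64 · 1396^16 · 1396^2 ≡ 2844 · 1804 · 2792 · 2516 · 2595 (mod 3373).
Accumulate the product:
2844 · 1804 = 5130576 ≡ 243
243 · 2792 = 678456 ≡ 483
483 · 2516 = 1215228 ≡ 948
948 · 2595 = 2460060 ≡ 1143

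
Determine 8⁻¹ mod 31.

Run the extended Euclidean algorithm:
31 = 3×8 + 7
8 = 1×7 + 1
7 = 7×1 + 0
gcd(8, 31) = 1, so the inverse exists.
Back-substitute for 1:
1 = 1×8 − 1×7
  = −1×31 + 4×8
So 8⁻¹ ≡ 4 (mod 31).

4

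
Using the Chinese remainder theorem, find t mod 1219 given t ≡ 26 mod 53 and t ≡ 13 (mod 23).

53⁻¹ mod 23: 53×10 ≡ 1 (mod 23), so 53⁻¹ ≡ 10.
t = 26 + 53×((13 − 26)×10 mod 23) = 26 + 53×8 = 450.

450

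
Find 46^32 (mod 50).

Compute successive squares:
46^1 ≡ 46 (mod 50)
46^2 ≡ 46^2 = 2116 ≡ 16 (mod 50)
46^4 ≡ 16^2 = 256 ≡ 6 (mod 50)
46^8 ≡ 6^2 = 36 (mod 50)
46^16 ≡ 36^2 = 1296 ≡ 46 (mod 50)
46^32 ≡ 46^2 = 2116 ≡ 16 (mod 50)
So 46^32 ≡ 16 (mod 50).

16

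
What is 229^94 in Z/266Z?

191

Compute successive squares:
94 in binary is 1011110, i.e. 94 = 64 + 16 + 8 + 4 + 2.
229^1 ≡ 229 (mod 266)
229^2 ≡ 229^2 = 52441 ≡ 39 (mod 266)
229^4 ≡ 39^2 = 1521 ≡ 191 (mod 266)
229^8 ≡ 191^2 = 36481 ≡ 39 (mod 266)
229^16 ≡ 39^2 = 1521 ≡ 191 (mod 266)
229^32 ≡ 191^2 = 36481 ≡ 39 (mod 266)
229^64 ≡ 39^2 = 1521 ≡ 191 (mod 266)
229^94 = 229^64 * 229^16 * 229^8 * 229^4 * 229^2 ≡ 191 * 191 * 39 * 191 * 39 (mod 266).
Accumulate the product:
191 * 191 = 36481 ≡ 39
39 * 39 = 1521 ≡ 191
191 * 191 = 36481 ≡ 39
39 * 39 = 1521 ≡ 191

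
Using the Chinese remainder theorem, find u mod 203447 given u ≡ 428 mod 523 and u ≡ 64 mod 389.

159943

523⁻¹ mod 389: 523*90 ≡ 1 (mod 389), so 523⁻¹ ≡ 90.
u = 428 + 523*((64 − 428)*90 mod 389) = 428 + 523*305 = 159943.
Check: 159943 mod 523 = 428, 159943 mod 389 = 64. ✓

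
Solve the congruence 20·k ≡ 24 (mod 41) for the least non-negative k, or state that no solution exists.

34

gcd(20, 41) = 1, so a unique solution mod 41 exists.
20⁻¹ ≡ 39 (mod 41).
k ≡ 39·24 ≡ 34 (mod 41).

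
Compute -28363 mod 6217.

-28363 = -5·6217 + 2722, so -28363 ≡ 2722 (mod 6217).

2722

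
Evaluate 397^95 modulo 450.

343

Using repeated squaring:
95 in binary is 1011111, i.e. 95 = 64 + 16 + 8 + 4 + 2 + 1.
397^1 ≡ 397 (mod 450)
397^2 ≡ 397^2 = 157609 ≡ 109 (mod 450)
397^4 ≡ 109^2 = 11881 ≡ 181 (mod 450)
397^8 ≡ 181^2 = 32761 ≡ 361 (mod 450)
397^16 ≡ 361^2 = 130321 ≡ 271 (mod 450)
397^32 ≡ 271^2 = 73441 ≡ 91 (mod 450)
397^64 ≡ 91^2 = 8281 ≡ 181 (mod 450)
397^95 = 397^64 × 397^16 × 397^8 × 397^4 × 397^2 × 397^1 ≡ 181 × 271 × 361 × 181 × 109 × 397 (mod 450).
Accumulate the product:
181 × 271 = 49051 ≡ 1
1 × 361 = 361
361 × 181 = 65341 ≡ 91
91 × 109 = 9919 ≡ 19
19 × 397 = 7543 ≡ 343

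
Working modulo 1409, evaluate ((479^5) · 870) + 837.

(479)^5 ≡ 937 (mod 1409)
937 · 870 = 815190 ≡ 788 (mod 1409)
788 + 837 = 1625 ≡ 216 (mod 1409)

216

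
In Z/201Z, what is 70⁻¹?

201 = 2×70 + 61
70 = 1×61 + 9
61 = 6×9 + 7
9 = 1×7 + 2
7 = 3×2 + 1
2 = 2×1 + 0
gcd(70, 201) = 1, so the inverse exists.
Back-substitute for 1:
1 = 1×7 − 3×2
  = −3×9 + 4×7
  = 4×61 − 27×9
  = −27×70 + 31×61
  = 31×201 − 89×70
So 70⁻¹ ≡ −89 ≡ 112 (mod 201).

112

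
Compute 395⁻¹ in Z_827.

Apply the Euclidean algorithm and back-substitute:
827 = 2×395 + 37
395 = 10×37 + 25
37 = 1×25 + 12
25 = 2×12 + 1
12 = 12×1 + 0
gcd(395, 827) = 1, so the inverse exists.
Back-substitute for 1:
1 = 1×25 − 2×12
  = −2×37 + 3×25
  = 3×395 − 32×37
  = −32×827 + 67×395
So 395⁻¹ ≡ 67 (mod 827).

67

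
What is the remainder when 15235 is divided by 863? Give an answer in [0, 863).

15235 = 17·863 + 564, so 15235 ≡ 564 (mod 863).

564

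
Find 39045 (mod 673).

11

39045 = 58*673 + 11, so 39045 ≡ 11 (mod 673).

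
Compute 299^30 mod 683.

By square-and-multiply:
30 in binary is 11110, i.e. 30 = 16 + 8 + 4 + 2.
299^1 ≡ 299 (mod 683)
299^2 ≡ 299^2 = 89401 ≡ 611 (mod 683)
299^4 ≡ 611^2 = 373321 ≡ 403 (mod 683)
299^8 ≡ 403^2 = 162409 ≡ 538 (mod 683)
299^16 ≡ 538^2 = 289444 ≡ 535 (mod 683)
299^30 = 299^16 * 299^8 * 299^4 * 299^2 ≡ 535 * 538 * 403 * 611 (mod 683).
Accumulate the product:
535 * 538 = 287830 ≡ 287
287 * 403 = 115661 ≡ 234
234 * 611 = 142974 ≡ 227

227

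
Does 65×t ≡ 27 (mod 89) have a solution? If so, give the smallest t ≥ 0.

gcd(65, 89) = 1, so a unique solution mod 89 exists.
65⁻¹ ≡ 63 (mod 89).
t ≡ 63×27 ≡ 10 (mod 89).

10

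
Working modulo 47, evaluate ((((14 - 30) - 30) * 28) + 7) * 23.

6

14 - 30 = -16 ≡ 31 (mod 47)
31 - 30 = 1
1 * 28 = 28
28 + 7 = 35
35 * 23 = 805 ≡ 6 (mod 47)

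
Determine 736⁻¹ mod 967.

180

By the extended Euclidean algorithm:
967 = 1*736 + 231
736 = 3*231 + 43
231 = 5*43 + 16
43 = 2*16 + 11
16 = 1*11 + 5
11 = 2*5 + 1
5 = 5*1 + 0
gcd(736, 967) = 1, so the inverse exists.
Bézout: 1 = −137*967 + 180*736.
So 736⁻¹ ≡ 180 (mod 967).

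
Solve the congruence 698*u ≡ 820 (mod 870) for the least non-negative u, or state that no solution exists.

gcd(698, 870) = 2, and 2 | 820, so solutions exist.
Divide through by 2: 349*u mod 435 = 410.
349⁻¹ ≡ 349 (mod 435).
u ≡ 349*410 ≡ 410 (mod 435).
The smallest non-negative solution is u = 410.

410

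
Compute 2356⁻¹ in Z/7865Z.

By the extended Euclidean algorithm:
7865 = 3·2356 + 797
2356 = 2·797 + 762
797 = 1·762 + 35
762 = 21·35 + 27
35 = 1·27 + 8
27 = 3·8 + 3
8 = 2·3 + 2
3 = 1·2 + 1
2 = 2·1 + 0
gcd(2356, 7865) = 1, so the inverse exists.
Bézout: 1 = −875·7865 + 2921·2356.
So 2356⁻¹ ≡ 2921 (mod 7865).

2921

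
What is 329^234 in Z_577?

425

234 in binary is 11101010, i.e. 234 = 128 + 64 + 32 + 8 + 2.
329^1 ≡ 329 (mod 577)
329^2 ≡ 329^2 = 108241 ≡ 342 (mod 577)
329^4 ≡ 342^2 = 116964 ≡ 410 (mod 577)
329^8 ≡ 410^2 = 168100 ≡ 193 (mod 577)
329^16 ≡ 193^2 = 37249 ≡ 321 (mod 577)
329^32 ≡ 321^2 = 103041 ≡ 335 (mod 577)
329^64 ≡ 335^2 = 112225 ≡ 287 (mod 577)
329^128 ≡ 287^2 = 82369 ≡ 435 (mod 577)
329^234 = 329^128 · 329^64 · 329^32 · 329^8 · 329^2 ≡ 435 · 287 · 335 · 193 · 342 (mod 577).
Accumulate the product:
435 · 287 = 124845 ≡ 213
213 · 335 = 71355 ≡ 384
384 · 193 = 74112 ≡ 256
256 · 342 = 87552 ≡ 425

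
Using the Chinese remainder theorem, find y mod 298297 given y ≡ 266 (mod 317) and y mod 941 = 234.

317⁻¹ mod 941: 317×659 ≡ 1 (mod 941), so 317⁻¹ ≡ 659.
y = 266 + 317×((234 − 266)×659 mod 941) = 266 + 317×555 = 176201.

176201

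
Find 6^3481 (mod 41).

3481 in binary is 110110011001, i.e. 3481 = 2048 + 1024 + 256 + 128 + 16 + 8 + 1.
6^1 ≡ 6 (mod 41)
6^2 ≡ 6^2 = 36 (mod 41)
6^4 ≡ 36^2 = 1296 ≡ 25 (mod 41)
6^8 ≡ 25^2 = 625 ≡ 10 (mod 41)
6^16 ≡ 10^2 = 100 ≡ 18 (mod 41)
6^32 ≡ 18^2 = 324 ≡ 37 (mod 41)
6^64 ≡ 37^2 = 1369 ≡ 16 (mod 41)
6^128 ≡ 16^2 = 256 ≡ 10 (mod 41)
6^256 ≡ 10^2 = 100 ≡ 18 (mod 41)
6^512 ≡ 18^2 = 324 ≡ 37 (mod 41)
6^1024 ≡ 37^2 = 1369 ≡ 16 (mod 41)
6^2048 ≡ 16^2 = 256 ≡ 10 (mod 41)
6^3481 = 6^2048 * 6^1024 * 6^256 * 6^128 * 6^16 * 6^8 * 6^1 ≡ 10 * 16 * 18 * 10 * 18 * 10 * 6 (mod 41).
Accumulate the product:
10 * 16 = 160 ≡ 37
37 * 18 = 666 ≡ 10
10 * 10 = 100 ≡ 18
18 * 18 = 324 ≡ 37
37 * 10 = 370 ≡ 1
1 * 6 = 6

6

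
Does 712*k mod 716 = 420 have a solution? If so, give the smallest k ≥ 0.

74

gcd(712, 716) = 4, and 4 | 420, so solutions exist.
Divide through by 4: 178*k ≡ 105 mod 179.
178⁻¹ ≡ 178 (mod 179).
k ≡ 178*105 ≡ 74 (mod 179).
The smallest non-negative solution is k = 74.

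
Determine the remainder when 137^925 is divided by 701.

925 in binary is 1110011101, i.e. 925 = 512 + 256 + 128 + 16 + 8 + 4 + 1.
137^1 ≡ 137 (mod 701)
137^2 ≡ 137^2 = 18769 ≡ 543 (mod 701)
137^4 ≡ 543^2 = 294849 ≡ 429 (mod 701)
137^8 ≡ 429^2 = 184041 ≡ 379 (mod 701)
137^16 ≡ 379^2 = 143641 ≡ 637 (mod 701)
137^32 ≡ 637^2 = 405769 ≡ 591 (mod 701)
137^64 ≡ 591^2 = 349281 ≡ 183 (mod 701)
137^128 ≡ 183^2 = 33489 ≡ 542 (mod 701)
137^256 ≡ 542^2 = 293764 ≡ 45 (mod 701)
137^512 ≡ 45^2 = 2025 ≡ 623 (mod 701)
137^925 = 137^512 · 137^256 · 137^128 · 137^16 · 137^8 · 137^4 · 137^1 ≡ 623 · 45 · 542 · 637 · 379 · 429 · 137 (mod 701).
Accumulate the product:
623 · 45 = 28035 ≡ 696
696 · 542 = 377232 ≡ 94
94 · 637 = 59878 ≡ 293
293 · 379 = 111047 ≡ 289
289 · 429 = 123981 ≡ 605
605 · 137 = 82885 ≡ 167

167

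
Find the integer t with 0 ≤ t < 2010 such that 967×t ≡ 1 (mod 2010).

2010 = 2×967 + 76
967 = 12×76 + 55
76 = 1×55 + 21
55 = 2×21 + 13
21 = 1×13 + 8
13 = 1×8 + 5
8 = 1×5 + 3
5 = 1×3 + 2
3 = 1×2 + 1
2 = 2×1 + 0
gcd(967, 2010) = 1, so the inverse exists.
Bézout: 1 = 369×2010 − 767×967.
So 967⁻¹ ≡ −767 ≡ 1243 (mod 2010).

1243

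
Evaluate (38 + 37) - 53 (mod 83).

38 + 37 = 75
75 - 53 = 22

22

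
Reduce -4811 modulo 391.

-4811 = -13×391 + 272, so -4811 ≡ 272 (mod 391).

272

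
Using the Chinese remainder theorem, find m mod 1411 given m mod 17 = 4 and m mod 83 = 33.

531

17⁻¹ mod 83: 17·44 ≡ 1 (mod 83), so 17⁻¹ ≡ 44.
m = 4 + 17·((33 − 4)·44 mod 83) = 4 + 17·31 = 531.
Check: 531 mod 17 = 4, 531 mod 83 = 33. ✓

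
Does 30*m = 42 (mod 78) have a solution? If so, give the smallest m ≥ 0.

gcd(30, 78) = 6, and 6 | 42, so solutions exist.
Divide through by 6: 5*m ≡ 7 mod 13.
5⁻¹ ≡ 8 (mod 13).
m ≡ 8*7 ≡ 4 (mod 13).
The smallest non-negative solution is m = 4.

4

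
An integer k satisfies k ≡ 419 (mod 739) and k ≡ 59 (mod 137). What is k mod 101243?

29240

739⁻¹ mod 137: 739·33 ≡ 1 (mod 137), so 739⁻¹ ≡ 33.
k = 419 + 739·((59 − 419)·33 mod 137) = 419 + 739·39 = 29240.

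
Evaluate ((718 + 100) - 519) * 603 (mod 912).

718 + 100 = 818
818 - 519 = 299
299 * 603 = 180297 ≡ 633 (mod 912)

633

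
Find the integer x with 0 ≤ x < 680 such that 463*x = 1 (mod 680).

47

Apply the Euclidean algorithm and back-substitute:
680 = 1*463 + 217
463 = 2*217 + 29
217 = 7*29 + 14
29 = 2*14 + 1
14 = 14*1 + 0
gcd(463, 680) = 1, so the inverse exists.
Bézout: 1 = −32*680 + 47*463.
So 463⁻¹ ≡ 47 (mod 680).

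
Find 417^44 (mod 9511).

Compute successive squares:
417^1 ≡ 417 (mod 9511)
417^2 ≡ 417^2 = 173889 ≡ 2691 (mod 9511)
417^4 ≡ 2691^2 = 7241481 ≡ 3610 (mod 9511)
417^8 ≡ 3610^2 = 13032100 ≡ 2030 (mod 9511)
417^16 ≡ 2030^2 = 4120900 ≡ 2637 (mod 9511)
417^32 ≡ 2637^2 = 6953769 ≡ 1228 (mod 9511)
417^44 = 417^32 · 417^8 · 417^4 ≡ 1228 · 2030 · 3610 (mod 9511).
Accumulate the product:
1228 · 2030 = 2492840 ≡ 958
958 · 3610 = 3458380 ≡ 5887

5887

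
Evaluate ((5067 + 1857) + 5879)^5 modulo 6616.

5067 + 1857 = 6924 ≡ 308 (mod 6616)
308 + 5879 = 6187
(6187)^5 ≡ 5451 (mod 6616)

5451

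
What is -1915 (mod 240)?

-1915 = -8·240 + 5, so -1915 ≡ 5 (mod 240).

5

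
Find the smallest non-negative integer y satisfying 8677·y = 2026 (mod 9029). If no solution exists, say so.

gcd(8677, 9029) = 1, so a unique solution mod 9029 exists.
8677⁻¹ ≡ 6900 (mod 9029).
y ≡ 6900·2026 ≡ 2508 (mod 9029).

2508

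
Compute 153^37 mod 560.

153

37 in binary is 100101, i.e. 37 = 32 + 4 + 1.
153^1 ≡ 153 (mod 560)
153^2 ≡ 153^2 = 23409 ≡ 449 (mod 560)
153^4 ≡ 449^2 = 201601 ≡ 1 (mod 560)
153^8 ≡ 1^2 = 1 (mod 560)
153^16 ≡ 1^2 = 1 (mod 560)
153^32 ≡ 1^2 = 1 (mod 560)
153^37 = 153^32 * 153^4 * 153^1 ≡ 1 * 1 * 153 (mod 560).
Accumulate the product:
1 * 1 = 1
1 * 153 = 153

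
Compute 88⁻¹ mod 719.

By the extended Euclidean algorithm:
719 = 8*88 + 15
88 = 5*15 + 13
15 = 1*13 + 2
13 = 6*2 + 1
2 = 2*1 + 0
gcd(88, 719) = 1, so the inverse exists.
Bézout: 1 = −41*719 + 335*88.
So 88⁻¹ ≡ 335 (mod 719).

335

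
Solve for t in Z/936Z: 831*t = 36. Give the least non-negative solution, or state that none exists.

gcd(831, 936) = 3, and 3 | 36, so solutions exist.
Divide through by 3: 277*t ≡ 12 mod 312.
277⁻¹ ≡ 205 (mod 312).
t ≡ 205*12 ≡ 276 (mod 312).
The smallest non-negative solution is t = 276.

276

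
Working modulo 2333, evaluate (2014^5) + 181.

(2014)^5 ≡ 1444 (mod 2333)
1444 + 181 = 1625

1625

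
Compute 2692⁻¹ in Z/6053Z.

Run the extended Euclidean algorithm:
6053 = 2*2692 + 669
2692 = 4*669 + 16
669 = 41*16 + 13
16 = 1*13 + 3
13 = 4*3 + 1
3 = 3*1 + 0
gcd(2692, 6053) = 1, so the inverse exists.
Bézout: 1 = 841*6053 − 1891*2692.
So 2692⁻¹ ≡ −1891 ≡ 4162 (mod 6053).

4162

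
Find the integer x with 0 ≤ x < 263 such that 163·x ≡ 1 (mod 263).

Apply the Euclidean algorithm and back-substitute:
263 = 1·163 + 100
163 = 1·100 + 63
100 = 1·63 + 37
63 = 1·37 + 26
37 = 1·26 + 11
26 = 2·11 + 4
11 = 2·4 + 3
4 = 1·3 + 1
3 = 3·1 + 0
gcd(163, 263) = 1, so the inverse exists.
Bézout: 1 = −44·263 + 71·163.
So 163⁻¹ ≡ 71 (mod 263).

71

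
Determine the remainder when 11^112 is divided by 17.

11^1 ≡ 11 (mod 17)
11^2 ≡ 11^2 = 121 ≡ 2 (mod 17)
11^4 ≡ 2^2 = 4 (mod 17)
11^8 ≡ 4^2 = 16 (mod 17)
11^16 ≡ 16^2 = 256 ≡ 1 (mod 17)
11^32 ≡ 1^2 = 1 (mod 17)
11^64 ≡ 1^2 = 1 (mod 17)
11^112 = 11^64 * 11^32 * 11^16 ≡ 1 * 1 * 1 (mod 17).
Accumulate the product:
1 * 1 = 1
1 * 1 = 1

1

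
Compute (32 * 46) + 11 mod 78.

32 * 46 = 1472 ≡ 68 (mod 78)
68 + 11 = 79 ≡ 1 (mod 78)

1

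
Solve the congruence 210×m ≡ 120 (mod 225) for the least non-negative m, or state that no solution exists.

gcd(210, 225) = 15, and 15 | 120, so solutions exist.
Divide through by 15: 14×m ≡ 8 (mod 15).
14⁻¹ ≡ 14 (mod 15).
m ≡ 14×8 ≡ 7 (mod 15).
The smallest non-negative solution is m = 7.

7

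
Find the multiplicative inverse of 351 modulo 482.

195

Apply the Euclidean algorithm and back-substitute:
482 = 1×351 + 131
351 = 2×131 + 89
131 = 1×89 + 42
89 = 2×42 + 5
42 = 8×5 + 2
5 = 2×2 + 1
2 = 2×1 + 0
gcd(351, 482) = 1, so the inverse exists.
Bézout: 1 = −142×482 + 195×351.
So 351⁻¹ ≡ 195 (mod 482).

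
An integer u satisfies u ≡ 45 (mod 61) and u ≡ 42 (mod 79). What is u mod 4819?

61⁻¹ mod 79: 61*57 ≡ 1 (mod 79), so 61⁻¹ ≡ 57.
u = 45 + 61*((42 − 45)*57 mod 79) = 45 + 61*66 = 4071.

4071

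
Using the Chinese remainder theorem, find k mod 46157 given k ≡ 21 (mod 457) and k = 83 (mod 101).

457⁻¹ mod 101: 457*61 ≡ 1 (mod 101), so 457⁻¹ ≡ 61.
k = 21 + 457*((83 − 21)*61 mod 101) = 21 + 457*45 = 20586.

20586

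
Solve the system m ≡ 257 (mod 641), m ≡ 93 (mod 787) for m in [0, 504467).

641⁻¹ mod 787: 641×221 ≡ 1 (mod 787), so 641⁻¹ ≡ 221.
m = 257 + 641×((93 − 257)×221 mod 787) = 257 + 641×745 = 477802.

477802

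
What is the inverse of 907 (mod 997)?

144

By the extended Euclidean algorithm:
997 = 1*907 + 90
907 = 10*90 + 7
90 = 12*7 + 6
7 = 1*6 + 1
6 = 6*1 + 0
gcd(907, 997) = 1, so the inverse exists.
Bézout: 1 = −131*997 + 144*907.
So 907⁻¹ ≡ 144 (mod 997).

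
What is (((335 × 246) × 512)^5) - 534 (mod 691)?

320

335 × 246 = 82410 ≡ 181 (mod 691)
181 × 512 = 92672 ≡ 78 (mod 691)
(78)^5 ≡ 163 (mod 691)
163 - 534 = -371 ≡ 320 (mod 691)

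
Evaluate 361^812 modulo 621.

812 in binary is 1100101100, i.e. 812 = 512 + 256 + 32 + 8 + 4.
361^1 ≡ 361 (mod 621)
361^2 ≡ 361^2 = 130321 ≡ 532 (mod 621)
361^4 ≡ 532^2 = 283024 ≡ 469 (mod 621)
361^8 ≡ 469^2 = 219961 ≡ 127 (mod 621)
361^16 ≡ 127^2 = 16129 ≡ 604 (mod 621)
361^32 ≡ 604^2 = 364816 ≡ 289 (mod 621)
361^64 ≡ 289^2 = 83521 ≡ 307 (mod 621)
361^128 ≡ 307^2 = 94249 ≡ 478 (mod 621)
361^256 ≡ 478^2 = 228484 ≡ 577 (mod 621)
361^512 ≡ 577^2 = 332929 ≡ 73 (mod 621)
361^812 = 361^512 · 361^256 · 361^32 · 361^8 · 361^4 ≡ 73 · 577 · 289 · 127 · 469 (mod 621).
Accumulate the product:
73 · 577 = 42121 ≡ 514
514 · 289 = 148546 ≡ 127
127 · 127 = 16129 ≡ 604
604 · 469 = 283276 ≡ 100

100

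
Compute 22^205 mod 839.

643

Using repeated squaring:
205 in binary is 11001101, i.e. 205 = 128 + 64 + 8 + 4 + 1.
22^1 ≡ 22 (mod 839)
22^2 ≡ 22^2 = 484 (mod 839)
22^4 ≡ 484^2 = 234256 ≡ 175 (mod 839)
22^8 ≡ 175^2 = 30625 ≡ 421 (mod 839)
22^16 ≡ 421^2 = 177241 ≡ 212 (mod 839)
22^32 ≡ 212^2 = 44944 ≡ 477 (mod 839)
22^64 ≡ 477^2 = 227529 ≡ 160 (mod 839)
22^128 ≡ 160^2 = 25600 ≡ 430 (mod 839)
22^205 = 22^128 × 22^64 × 22^8 × 22^4 × 22^1 ≡ 430 × 160 × 421 × 175 × 22 (mod 839).
Accumulate the product:
430 × 160 = 68800 ≡ 2
2 × 421 = 842 ≡ 3
3 × 175 = 525
525 × 22 = 11550 ≡ 643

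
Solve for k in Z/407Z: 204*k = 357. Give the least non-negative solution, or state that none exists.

307

gcd(204, 407) = 1, so a unique solution mod 407 exists.
204⁻¹ ≡ 2 (mod 407).
k ≡ 2*357 ≡ 307 (mod 407).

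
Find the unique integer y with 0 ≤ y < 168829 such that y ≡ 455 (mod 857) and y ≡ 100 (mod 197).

857⁻¹ mod 197: 857*20 ≡ 1 (mod 197), so 857⁻¹ ≡ 20.
y = 455 + 857*((100 − 455)*20 mod 197) = 455 + 857*189 = 162428.

162428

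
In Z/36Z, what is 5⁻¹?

36 = 7·5 + 1
5 = 5·1 + 0
gcd(5, 36) = 1, so the inverse exists.
Back-substitute for 1:
1 = 1·36 − 7·5
So 5⁻¹ ≡ −7 ≡ 29 (mod 36).

29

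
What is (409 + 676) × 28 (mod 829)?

536

409 + 676 = 1085 ≡ 256 (mod 829)
256 × 28 = 7168 ≡ 536 (mod 829)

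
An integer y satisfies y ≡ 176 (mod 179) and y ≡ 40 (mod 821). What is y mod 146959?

2503

179⁻¹ mod 821: 179×344 ≡ 1 (mod 821), so 179⁻¹ ≡ 344.
y = 176 + 179×((40 − 176)×344 mod 821) = 176 + 179×13 = 2503.
Check: 2503 mod 179 = 176, 2503 mod 821 = 40. ✓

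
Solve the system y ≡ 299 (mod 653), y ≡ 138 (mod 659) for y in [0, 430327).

653⁻¹ mod 659: 653×549 ≡ 1 (mod 659), so 653⁻¹ ≡ 549.
y = 299 + 653×((138 − 299)×549 mod 659) = 299 + 653×576 = 376427.
Check: 376427 mod 653 = 299, 376427 mod 659 = 138. ✓

376427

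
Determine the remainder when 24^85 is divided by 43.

24^1 ≡ 24 (mod 43)
24^2 ≡ 24^2 = 576 ≡ 17 (mod 43)
24^4 ≡ 17^2 = 289 ≡ 31 (mod 43)
24^8 ≡ 31^2 = 961 ≡ 15 (mod 43)
24^16 ≡ 15^2 = 225 ≡ 10 (mod 43)
24^32 ≡ 10^2 = 100 ≡ 14 (mod 43)
24^64 ≡ 14^2 = 196 ≡ 24 (mod 43)
24^85 = 24^64 * 24^16 * 24^4 * 24^1 ≡ 24 * 10 * 31 * 24 (mod 43).
Accumulate the product:
24 * 10 = 240 ≡ 25
25 * 31 = 775 ≡ 1
1 * 24 = 24

24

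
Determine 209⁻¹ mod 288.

113

By the extended Euclidean algorithm:
288 = 1×209 + 79
209 = 2×79 + 51
79 = 1×51 + 28
51 = 1×28 + 23
28 = 1×23 + 5
23 = 4×5 + 3
5 = 1×3 + 2
3 = 1×2 + 1
2 = 2×1 + 0
gcd(209, 288) = 1, so the inverse exists.
Back-substitute for 1:
1 = 1×3 − 1×2
  = −1×5 + 2×3
  = 2×23 − 9×5
  = −9×28 + 11×23
  = 11×51 − 20×28
  = −20×79 + 31×51
  = 31×209 − 82×79
  = −82×288 + 113×209
So 209⁻¹ ≡ 113 (mod 288).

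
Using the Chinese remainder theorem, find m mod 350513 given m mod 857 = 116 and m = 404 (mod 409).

276070

857⁻¹ mod 409: 857·21 ≡ 1 (mod 409), so 857⁻¹ ≡ 21.
m = 116 + 857·((404 − 116)·21 mod 409) = 116 + 857·322 = 276070.
Check: 276070 mod 857 = 116, 276070 mod 409 = 404. ✓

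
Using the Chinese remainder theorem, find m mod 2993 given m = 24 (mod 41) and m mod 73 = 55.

639

41⁻¹ mod 73: 41*57 ≡ 1 (mod 73), so 41⁻¹ ≡ 57.
m = 24 + 41*((55 − 24)*57 mod 73) = 24 + 41*15 = 639.
Check: 639 mod 41 = 24, 639 mod 73 = 55. ✓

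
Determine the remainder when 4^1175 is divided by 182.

114

By square-and-multiply:
1175 in binary is 10010010111, i.e. 1175 = 1024 + 128 + 16 + 4 + 2 + 1.
4^1 ≡ 4 (mod 182)
4^2 ≡ 4^2 = 16 (mod 182)
4^4 ≡ 16^2 = 256 ≡ 74 (mod 182)
4^8 ≡ 74^2 = 5476 ≡ 16 (mod 182)
4^16 ≡ 16^2 = 256 ≡ 74 (mod 182)
4^32 ≡ 74^2 = 5476 ≡ 16 (mod 182)
4^64 ≡ 16^2 = 256 ≡ 74 (mod 182)
4^128 ≡ 74^2 = 5476 ≡ 16 (mod 182)
4^256 ≡ 16^2 = 256 ≡ 74 (mod 182)
4^512 ≡ 74^2 = 5476 ≡ 16 (mod 182)
4^1024 ≡ 16^2 = 256 ≡ 74 (mod 182)
4^1175 = 4^1024 * 4^128 * 4^16 * 4^4 * 4^2 * 4^1 ≡ 74 * 16 * 74 * 74 * 16 * 4 (mod 182).
Accumulate the product:
74 * 16 = 1184 ≡ 92
92 * 74 = 6808 ≡ 74
74 * 74 = 5476 ≡ 16
16 * 16 = 256 ≡ 74
74 * 4 = 296 ≡ 114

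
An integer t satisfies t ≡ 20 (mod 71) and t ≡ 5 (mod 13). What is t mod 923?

71⁻¹ mod 13: 71×11 ≡ 1 (mod 13), so 71⁻¹ ≡ 11.
t = 20 + 71×((5 − 20)×11 mod 13) = 20 + 71×4 = 304.

304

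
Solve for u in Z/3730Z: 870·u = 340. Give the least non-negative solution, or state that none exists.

99

gcd(870, 3730) = 10, and 10 | 340, so solutions exist.
Divide through by 10: 87·u ≡ 34 (mod 373).
87⁻¹ ≡ 343 (mod 373).
u ≡ 343·34 ≡ 99 (mod 373).
The smallest non-negative solution is u = 99.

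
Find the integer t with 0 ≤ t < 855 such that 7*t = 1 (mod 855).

733

Apply the Euclidean algorithm and back-substitute:
855 = 122·7 + 1
7 = 7·1 + 0
gcd(7, 855) = 1, so the inverse exists.
Bézout: 1 = 1·855 − 122·7.
So 7⁻¹ ≡ −122 ≡ 733 (mod 855).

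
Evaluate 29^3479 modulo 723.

374

Using repeated squaring:
3479 in binary is 110110010111, i.e. 3479 = 2048 + 1024 + 256 + 128 + 16 + 4 + 2 + 1.
29^1 ≡ 29 (mod 723)
29^2 ≡ 29^2 = 841 ≡ 118 (mod 723)
29^4 ≡ 118^2 = 13924 ≡ 187 (mod 723)
29^8 ≡ 187^2 = 34969 ≡ 265 (mod 723)
29^16 ≡ 265^2 = 70225 ≡ 94 (mod 723)
29^32 ≡ 94^2 = 8836 ≡ 160 (mod 723)
29^64 ≡ 160^2 = 25600 ≡ 295 (mod 723)
29^128 ≡ 295^2 = 87025 ≡ 265 (mod 723)
29^256 ≡ 265^2 = 70225 ≡ 94 (mod 723)
29^512 ≡ 94^2 = 8836 ≡ 160 (mod 723)
29^1024 ≡ 160^2 = 25600 ≡ 295 (mod 723)
29^2048 ≡ 295^2 = 87025 ≡ 265 (mod 723)
29^3479 = 29^2048 × 29^1024 × 29^256 × 29^128 × 29^16 × 29^4 × 29^2 × 29^1 ≡ 265 × 295 × 94 × 265 × 94 × 187 × 118 × 29 (mod 723).
Accumulate the product:
265 × 295 = 78175 ≡ 91
91 × 94 = 8554 ≡ 601
601 × 265 = 159265 ≡ 205
205 × 94 = 19270 ≡ 472
472 × 187 = 88264 ≡ 58
58 × 118 = 6844 ≡ 337
337 × 29 = 9773 ≡ 374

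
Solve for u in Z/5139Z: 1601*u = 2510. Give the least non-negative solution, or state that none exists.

5086

gcd(1601, 5139) = 1, so a unique solution mod 5139 exists.
1601⁻¹ ≡ 260 (mod 5139).
u ≡ 260*2510 ≡ 5086 (mod 5139).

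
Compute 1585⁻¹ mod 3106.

Run the extended Euclidean algorithm:
3106 = 1·1585 + 1521
1585 = 1·1521 + 64
1521 = 23·64 + 49
64 = 1·49 + 15
49 = 3·15 + 4
15 = 3·4 + 3
4 = 1·3 + 1
3 = 3·1 + 0
gcd(1585, 3106) = 1, so the inverse exists.
Back-substitute for 1:
1 = 1·4 − 1·3
  = −1·15 + 4·4
  = 4·49 − 13·15
  = −13·64 + 17·49
  = 17·1521 − 404·64
  = −404·1585 + 421·1521
  = 421·3106 − 825·1585
So 1585⁻¹ ≡ −825 ≡ 2281 (mod 3106).

2281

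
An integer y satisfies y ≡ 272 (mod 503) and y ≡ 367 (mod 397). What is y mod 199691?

503⁻¹ mod 397: 503*206 ≡ 1 (mod 397), so 503⁻¹ ≡ 206.
y = 272 + 503*((367 − 272)*206 mod 397) = 272 + 503*117 = 59123.
Check: 59123 mod 503 = 272, 59123 mod 397 = 367. ✓

59123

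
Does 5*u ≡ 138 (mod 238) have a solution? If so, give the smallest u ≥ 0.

218

gcd(5, 238) = 1, so a unique solution mod 238 exists.
5⁻¹ ≡ 143 (mod 238).
u ≡ 143*138 ≡ 218 (mod 238).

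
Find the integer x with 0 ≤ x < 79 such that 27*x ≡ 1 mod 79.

41

79 = 2*27 + 25
27 = 1*25 + 2
25 = 12*2 + 1
2 = 2*1 + 0
gcd(27, 79) = 1, so the inverse exists.
Back-substitute for 1:
1 = 1*25 − 12*2
  = −12*27 + 13*25
  = 13*79 − 38*27
So 27⁻¹ ≡ −38 ≡ 41 (mod 79).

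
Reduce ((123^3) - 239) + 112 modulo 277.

131

(123)^3 ≡ 258 (mod 277)
258 - 239 = 19
19 + 112 = 131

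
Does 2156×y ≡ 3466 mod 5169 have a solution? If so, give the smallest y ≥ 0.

gcd(2156, 5169) = 1, so a unique solution mod 5169 exists.
2156⁻¹ ≡ 1532 (mod 5169).
y ≡ 1532×3466 ≡ 1349 (mod 5169).

1349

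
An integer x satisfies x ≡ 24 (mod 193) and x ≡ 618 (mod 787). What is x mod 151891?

193⁻¹ mod 787: 193*367 ≡ 1 (mod 787), so 193⁻¹ ≡ 367.
x = 24 + 193*((618 − 24)*367 mod 787) = 24 + 193*786 = 151722.
Check: 151722 mod 193 = 24, 151722 mod 787 = 618. ✓

151722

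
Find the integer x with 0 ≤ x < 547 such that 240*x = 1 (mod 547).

Apply the Euclidean algorithm and back-substitute:
547 = 2·240 + 67
240 = 3·67 + 39
67 = 1·39 + 28
39 = 1·28 + 11
28 = 2·11 + 6
11 = 1·6 + 5
6 = 1·5 + 1
5 = 5·1 + 0
gcd(240, 547) = 1, so the inverse exists.
Bézout: 1 = 43·547 − 98·240.
So 240⁻¹ ≡ −98 ≡ 449 (mod 547).

449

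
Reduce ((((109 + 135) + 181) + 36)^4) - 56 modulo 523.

109 + 135 = 244
244 + 181 = 425
425 + 36 = 461
(461)^4 ≡ 17 (mod 523)
17 - 56 = -39 ≡ 484 (mod 523)

484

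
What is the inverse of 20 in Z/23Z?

23 = 1·20 + 3
20 = 6·3 + 2
3 = 1·2 + 1
2 = 2·1 + 0
gcd(20, 23) = 1, so the inverse exists.
Bézout: 1 = 7·23 − 8·20.
So 20⁻¹ ≡ −8 ≡ 15 (mod 23).

15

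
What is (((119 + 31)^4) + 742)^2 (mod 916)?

256

119 + 31 = 150
(150)^4 ≡ 616 (mod 916)
616 + 742 = 1358 ≡ 442 (mod 916)
(442)^2 ≡ 256 (mod 916)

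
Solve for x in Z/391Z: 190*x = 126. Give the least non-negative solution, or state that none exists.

gcd(190, 391) = 1, so a unique solution mod 391 exists.
190⁻¹ ≡ 142 (mod 391).
x ≡ 142*126 ≡ 297 (mod 391).

297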